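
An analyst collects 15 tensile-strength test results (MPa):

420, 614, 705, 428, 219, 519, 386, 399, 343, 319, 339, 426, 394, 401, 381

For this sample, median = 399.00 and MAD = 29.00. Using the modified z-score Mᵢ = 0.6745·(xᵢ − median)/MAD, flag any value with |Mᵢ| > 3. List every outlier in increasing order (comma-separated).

219, 614, 705

|Mᵢ| > 3 ⇔ |xᵢ − 399.00| > 3·29.00/0.6745 = 128.98.
So outliers lie outside [270.02, 527.98].
219: M = -4.19 → outlier.
614: M = 5.00 → outlier.
705: M = 7.12 → outlier.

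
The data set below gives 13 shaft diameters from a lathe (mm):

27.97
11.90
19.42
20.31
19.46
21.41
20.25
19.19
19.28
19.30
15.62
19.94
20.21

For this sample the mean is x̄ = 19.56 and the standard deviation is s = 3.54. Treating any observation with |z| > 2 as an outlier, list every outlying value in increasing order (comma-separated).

Cutoffs at x̄ ± 2s: 19.56 ± 2·3.54 = [12.48, 26.64].
11.90: z = -2.16, |z| > 2 → outlier.
27.97: z = 2.38, |z| > 2 → outlier.
Every other value lies within [12.48, 26.64].

11.90, 27.97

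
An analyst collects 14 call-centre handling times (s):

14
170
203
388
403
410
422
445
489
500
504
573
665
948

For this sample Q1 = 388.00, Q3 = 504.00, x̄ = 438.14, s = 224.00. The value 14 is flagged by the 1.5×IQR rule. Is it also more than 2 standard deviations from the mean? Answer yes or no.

no

z = (14 − 438.14) / 224.00 = -1.89.
|z| = 1.89 ≤ 2.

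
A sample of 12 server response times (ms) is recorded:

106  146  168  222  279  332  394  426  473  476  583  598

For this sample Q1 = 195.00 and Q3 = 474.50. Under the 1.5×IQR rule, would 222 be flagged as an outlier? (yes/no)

IQR = Q3 − Q1 = 474.50 − 195.00 = 279.50.
Lower fence = Q1 − 1.5·IQR = 195.00 − 419.25 = -224.25.
Upper fence = Q3 + 1.5·IQR = 474.50 + 419.25 = 893.75.
222 lies within [-224.25, 893.75].

no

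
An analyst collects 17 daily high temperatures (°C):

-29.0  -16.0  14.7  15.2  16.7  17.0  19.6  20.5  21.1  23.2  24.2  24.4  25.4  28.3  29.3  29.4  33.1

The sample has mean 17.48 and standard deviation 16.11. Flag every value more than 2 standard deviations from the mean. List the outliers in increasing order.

Cutoffs at x̄ ± 2s: 17.48 ± 2·16.11 = [-14.74, 49.70].
-29.0: z = -2.89, |z| > 2 → outlier.
-16.0: z = -2.08, |z| > 2 → outlier.
Every other value lies within [-14.74, 49.70].

-29.0, -16.0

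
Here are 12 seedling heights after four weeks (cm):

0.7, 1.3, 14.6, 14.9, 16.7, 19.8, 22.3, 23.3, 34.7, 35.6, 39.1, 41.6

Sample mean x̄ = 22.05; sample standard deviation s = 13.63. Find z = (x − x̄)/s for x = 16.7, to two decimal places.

z = (16.7 − 22.05) / 13.63 = -0.39.

-0.39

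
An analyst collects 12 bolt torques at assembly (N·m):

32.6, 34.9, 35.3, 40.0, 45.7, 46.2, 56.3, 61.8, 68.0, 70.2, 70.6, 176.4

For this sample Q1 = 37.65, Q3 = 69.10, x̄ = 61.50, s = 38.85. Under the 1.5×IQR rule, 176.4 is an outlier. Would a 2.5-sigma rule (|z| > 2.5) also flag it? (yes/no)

z = (176.4 − 61.50) / 38.85 = 2.96.
|z| = 2.96 > 2.5.

yes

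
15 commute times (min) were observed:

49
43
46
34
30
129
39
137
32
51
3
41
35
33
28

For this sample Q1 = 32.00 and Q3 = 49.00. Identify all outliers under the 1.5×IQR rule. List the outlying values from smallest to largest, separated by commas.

3, 129, 137

IQR = Q3 − Q1 = 49.00 − 32.00 = 17.00.
Lower fence = Q1 − 1.5·IQR = 32.00 − 25.50 = 6.50.
Upper fence = Q3 + 1.5·IQR = 49.00 + 25.50 = 74.50.
3 < 6.50 → outlier.
129 > 74.50 → outlier.
137 > 74.50 → outlier.
All remaining values lie within [6.50, 74.50].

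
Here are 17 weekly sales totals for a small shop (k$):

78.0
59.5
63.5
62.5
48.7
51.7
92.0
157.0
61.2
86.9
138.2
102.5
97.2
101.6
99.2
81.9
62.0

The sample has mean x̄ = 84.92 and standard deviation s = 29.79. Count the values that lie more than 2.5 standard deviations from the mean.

0

Cutoffs: x̄ ± 2.5s = [10.445, 159.395].
Every value lies within the cutoffs.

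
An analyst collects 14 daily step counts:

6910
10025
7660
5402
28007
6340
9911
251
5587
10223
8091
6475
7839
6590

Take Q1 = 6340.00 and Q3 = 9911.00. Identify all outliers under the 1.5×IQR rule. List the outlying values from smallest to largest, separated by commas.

251, 28007

IQR = Q3 − Q1 = 9911.00 − 6340.00 = 3571.00.
Lower fence = Q1 − 1.5·IQR = 6340.00 − 5356.50 = 983.50.
Upper fence = Q3 + 1.5·IQR = 9911.00 + 5356.50 = 15267.50.
251 < 983.50 → outlier.
28007 > 15267.50 → outlier.
All remaining values lie within [983.50, 15267.50].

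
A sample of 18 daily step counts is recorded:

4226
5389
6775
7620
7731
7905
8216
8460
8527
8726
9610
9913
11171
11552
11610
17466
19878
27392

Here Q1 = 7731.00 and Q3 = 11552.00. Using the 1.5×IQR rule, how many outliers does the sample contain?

IQR = 3821.00; fences at 7731.00 − 5731.50 = 1999.50 and 11552.00 + 5731.50 = 17283.50.
Outside the cutoffs: 17466, 19878, 27392.

3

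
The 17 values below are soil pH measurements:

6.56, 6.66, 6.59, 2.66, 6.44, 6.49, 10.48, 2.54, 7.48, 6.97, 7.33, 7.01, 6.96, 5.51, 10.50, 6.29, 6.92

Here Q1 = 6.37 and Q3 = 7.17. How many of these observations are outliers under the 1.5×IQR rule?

IQR = 0.80; fences at 6.37 − 1.20 = 5.17 and 7.17 + 1.20 = 8.37.
Outside the cutoffs: 2.54, 2.66, 10.48, 10.50.

4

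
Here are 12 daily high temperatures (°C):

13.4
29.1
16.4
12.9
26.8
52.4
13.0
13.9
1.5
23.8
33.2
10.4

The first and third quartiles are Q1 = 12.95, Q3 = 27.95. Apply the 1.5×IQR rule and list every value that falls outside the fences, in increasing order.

52.4

IQR = Q3 − Q1 = 27.95 − 12.95 = 15.00.
Lower fence = Q1 − 1.5·IQR = 12.95 − 22.50 = -9.55.
Upper fence = Q3 + 1.5·IQR = 27.95 + 22.50 = 50.45.
52.4 > 50.45 → outlier.
All remaining values lie within [-9.55, 50.45].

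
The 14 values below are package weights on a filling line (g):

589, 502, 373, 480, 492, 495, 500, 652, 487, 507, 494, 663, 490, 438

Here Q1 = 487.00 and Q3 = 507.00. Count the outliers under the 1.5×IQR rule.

IQR = 20.00; fences at 487.00 − 30.00 = 457.00 and 507.00 + 30.00 = 537.00.
Outside the cutoffs: 373, 438, 589, 652, 663.

5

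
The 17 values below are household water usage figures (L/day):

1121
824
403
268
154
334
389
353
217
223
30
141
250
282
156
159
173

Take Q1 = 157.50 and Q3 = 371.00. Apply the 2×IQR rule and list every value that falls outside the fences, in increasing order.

824, 1121

IQR = Q3 − Q1 = 371.00 − 157.50 = 213.50.
Lower fence = Q1 − 2·IQR = 157.50 − 427.00 = -269.50.
Upper fence = Q3 + 2·IQR = 371.00 + 427.00 = 798.00.
824 > 798.00 → outlier.
1121 > 798.00 → outlier.
All remaining values lie within [-269.50, 798.00].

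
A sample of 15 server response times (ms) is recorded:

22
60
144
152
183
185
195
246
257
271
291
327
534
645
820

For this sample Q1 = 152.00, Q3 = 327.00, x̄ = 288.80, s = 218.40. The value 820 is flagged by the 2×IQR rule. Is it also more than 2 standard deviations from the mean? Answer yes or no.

z = (820 − 288.80) / 218.40 = 2.43.
|z| = 2.43 > 2.

yes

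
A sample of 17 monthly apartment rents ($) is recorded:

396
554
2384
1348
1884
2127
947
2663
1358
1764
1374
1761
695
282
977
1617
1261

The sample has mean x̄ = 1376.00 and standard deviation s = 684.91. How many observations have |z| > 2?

0

Cutoffs: x̄ ± 2s = [6.18, 2745.82].
Every value lies within the cutoffs.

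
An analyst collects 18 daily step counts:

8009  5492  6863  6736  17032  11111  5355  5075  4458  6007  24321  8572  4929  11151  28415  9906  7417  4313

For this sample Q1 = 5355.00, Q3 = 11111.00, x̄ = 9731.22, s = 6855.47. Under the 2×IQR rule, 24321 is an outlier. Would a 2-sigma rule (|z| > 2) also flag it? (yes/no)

yes

z = (24321 − 9731.22) / 6855.47 = 2.13.
|z| = 2.13 > 2.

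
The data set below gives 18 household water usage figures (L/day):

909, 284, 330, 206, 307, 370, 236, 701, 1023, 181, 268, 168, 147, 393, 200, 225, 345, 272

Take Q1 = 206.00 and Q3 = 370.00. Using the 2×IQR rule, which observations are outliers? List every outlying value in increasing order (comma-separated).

701, 909, 1023

IQR = Q3 − Q1 = 370.00 − 206.00 = 164.00.
Lower fence = Q1 − 2·IQR = 206.00 − 328.00 = -122.00.
Upper fence = Q3 + 2·IQR = 370.00 + 328.00 = 698.00.
701 > 698.00 → outlier.
909 > 698.00 → outlier.
1023 > 698.00 → outlier.
All remaining values lie within [-122.00, 698.00].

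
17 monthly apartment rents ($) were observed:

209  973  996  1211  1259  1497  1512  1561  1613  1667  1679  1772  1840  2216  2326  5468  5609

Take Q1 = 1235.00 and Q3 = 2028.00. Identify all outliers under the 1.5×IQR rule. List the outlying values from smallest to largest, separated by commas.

IQR = Q3 − Q1 = 2028.00 − 1235.00 = 793.00.
Lower fence = Q1 − 1.5·IQR = 1235.00 − 1189.50 = 45.50.
Upper fence = Q3 + 1.5·IQR = 2028.00 + 1189.50 = 3217.50.
5468 > 3217.50 → outlier.
5609 > 3217.50 → outlier.
All remaining values lie within [45.50, 3217.50].

5468, 5609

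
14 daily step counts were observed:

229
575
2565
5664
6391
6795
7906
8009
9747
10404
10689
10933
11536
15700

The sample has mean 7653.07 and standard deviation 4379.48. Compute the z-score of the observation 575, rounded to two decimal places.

z = (575 − 7653.07) / 4379.48 = -1.62.

-1.62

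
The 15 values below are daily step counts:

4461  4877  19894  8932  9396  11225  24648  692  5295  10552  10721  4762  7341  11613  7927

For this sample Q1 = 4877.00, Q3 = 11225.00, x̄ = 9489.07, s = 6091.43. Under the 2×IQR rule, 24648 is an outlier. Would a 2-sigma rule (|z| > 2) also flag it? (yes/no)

yes

z = (24648 − 9489.07) / 6091.43 = 2.49.
|z| = 2.49 > 2.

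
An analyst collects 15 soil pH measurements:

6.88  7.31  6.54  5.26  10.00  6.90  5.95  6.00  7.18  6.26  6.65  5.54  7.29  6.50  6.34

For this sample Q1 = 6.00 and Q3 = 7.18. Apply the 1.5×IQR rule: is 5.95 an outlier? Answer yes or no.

no

IQR = Q3 − Q1 = 7.18 − 6.00 = 1.18.
Lower fence = Q1 − 1.5·IQR = 6.00 − 1.77 = 4.23.
Upper fence = Q3 + 1.5·IQR = 7.18 + 1.77 = 8.95.
5.95 lies within [4.23, 8.95].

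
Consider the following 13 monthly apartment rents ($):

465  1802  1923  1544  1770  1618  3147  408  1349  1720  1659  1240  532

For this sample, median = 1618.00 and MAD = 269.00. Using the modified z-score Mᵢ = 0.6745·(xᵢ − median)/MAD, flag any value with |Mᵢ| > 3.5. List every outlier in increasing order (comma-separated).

3147

|Mᵢ| > 3.5 ⇔ |xᵢ − 1618.00| > 3.5·269.00/0.6745 = 1395.85.
So outliers lie outside [222.15, 3013.85].
3147: M = 3.83 → outlier.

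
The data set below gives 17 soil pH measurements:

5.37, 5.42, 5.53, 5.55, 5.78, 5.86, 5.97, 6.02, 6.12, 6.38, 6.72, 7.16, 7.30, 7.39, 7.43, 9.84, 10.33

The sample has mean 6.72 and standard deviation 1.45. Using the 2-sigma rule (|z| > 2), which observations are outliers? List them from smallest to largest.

Cutoffs at x̄ ± 2s: 6.72 ± 2·1.45 = [3.82, 9.62].
9.84: z = 2.15, |z| > 2 → outlier.
10.33: z = 2.49, |z| > 2 → outlier.
Every other value lies within [3.82, 9.62].

9.84, 10.33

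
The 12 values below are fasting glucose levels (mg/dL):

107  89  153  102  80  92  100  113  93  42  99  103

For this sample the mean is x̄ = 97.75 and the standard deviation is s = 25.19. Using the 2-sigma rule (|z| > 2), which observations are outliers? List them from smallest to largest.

Cutoffs at x̄ ± 2s: 97.75 ± 2·25.19 = [47.37, 148.13].
42: z = -2.21, |z| > 2 → outlier.
153: z = 2.19, |z| > 2 → outlier.
Every other value lies within [47.37, 148.13].

42, 153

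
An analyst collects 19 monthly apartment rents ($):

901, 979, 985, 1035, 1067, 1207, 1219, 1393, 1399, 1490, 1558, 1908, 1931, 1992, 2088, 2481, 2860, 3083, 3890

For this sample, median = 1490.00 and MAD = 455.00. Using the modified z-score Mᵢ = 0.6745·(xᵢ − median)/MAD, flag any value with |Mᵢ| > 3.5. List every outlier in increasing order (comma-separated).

|Mᵢ| > 3.5 ⇔ |xᵢ − 1490.00| > 3.5·455.00/0.6745 = 2361.01.
So outliers lie outside [-871.01, 3851.01].
3890: M = 3.56 → outlier.

3890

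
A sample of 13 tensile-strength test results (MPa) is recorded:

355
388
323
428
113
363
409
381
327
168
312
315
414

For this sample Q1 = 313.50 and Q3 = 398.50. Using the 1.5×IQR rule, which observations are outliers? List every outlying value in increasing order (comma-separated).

IQR = Q3 − Q1 = 398.50 − 313.50 = 85.00.
Lower fence = Q1 − 1.5·IQR = 313.50 − 127.50 = 186.00.
Upper fence = Q3 + 1.5·IQR = 398.50 + 127.50 = 526.00.
113 < 186.00 → outlier.
168 < 186.00 → outlier.
All remaining values lie within [186.00, 526.00].

113, 168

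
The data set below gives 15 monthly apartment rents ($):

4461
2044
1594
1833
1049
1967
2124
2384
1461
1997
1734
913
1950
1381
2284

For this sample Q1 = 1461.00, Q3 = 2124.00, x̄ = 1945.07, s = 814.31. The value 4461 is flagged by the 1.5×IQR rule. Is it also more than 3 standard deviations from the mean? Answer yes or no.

yes

z = (4461 − 1945.07) / 814.31 = 3.09.
|z| = 3.09 > 3.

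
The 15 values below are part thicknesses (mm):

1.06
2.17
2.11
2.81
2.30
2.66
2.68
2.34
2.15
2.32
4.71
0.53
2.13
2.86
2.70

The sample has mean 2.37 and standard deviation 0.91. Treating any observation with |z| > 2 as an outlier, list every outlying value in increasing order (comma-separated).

0.53, 4.71

Cutoffs at x̄ ± 2s: 2.37 ± 2·0.91 = [0.55, 4.19].
0.53: z = -2.02, |z| > 2 → outlier.
4.71: z = 2.57, |z| > 2 → outlier.
Every other value lies within [0.55, 4.19].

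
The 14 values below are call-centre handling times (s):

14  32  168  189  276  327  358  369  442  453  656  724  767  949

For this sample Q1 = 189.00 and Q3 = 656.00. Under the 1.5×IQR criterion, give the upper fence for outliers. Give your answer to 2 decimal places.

1356.50

IQR = Q3 − Q1 = 656.00 − 189.00 = 467.00.
Lower fence = Q1 − 1.5·IQR = 189.00 − 700.50 = -511.50.
Upper fence = Q3 + 1.5·IQR = 656.00 + 700.50 = 1356.50.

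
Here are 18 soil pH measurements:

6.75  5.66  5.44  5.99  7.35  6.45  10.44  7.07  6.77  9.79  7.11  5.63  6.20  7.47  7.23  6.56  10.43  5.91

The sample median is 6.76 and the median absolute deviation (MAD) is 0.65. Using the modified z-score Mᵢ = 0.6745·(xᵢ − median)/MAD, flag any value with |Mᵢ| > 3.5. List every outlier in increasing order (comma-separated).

|Mᵢ| > 3.5 ⇔ |xᵢ − 6.76| > 3.5·0.65/0.6745 = 3.37.
So outliers lie outside [3.39, 10.13].
10.43: M = 3.81 → outlier.
10.44: M = 3.82 → outlier.

10.43, 10.44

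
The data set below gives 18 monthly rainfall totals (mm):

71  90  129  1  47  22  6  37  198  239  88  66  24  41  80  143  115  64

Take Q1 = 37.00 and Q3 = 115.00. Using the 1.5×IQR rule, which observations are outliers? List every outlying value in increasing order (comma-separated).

239

IQR = Q3 − Q1 = 115.00 − 37.00 = 78.00.
Lower fence = Q1 − 1.5·IQR = 37.00 − 117.00 = -80.00.
Upper fence = Q3 + 1.5·IQR = 115.00 + 117.00 = 232.00.
239 > 232.00 → outlier.
All remaining values lie within [-80.00, 232.00].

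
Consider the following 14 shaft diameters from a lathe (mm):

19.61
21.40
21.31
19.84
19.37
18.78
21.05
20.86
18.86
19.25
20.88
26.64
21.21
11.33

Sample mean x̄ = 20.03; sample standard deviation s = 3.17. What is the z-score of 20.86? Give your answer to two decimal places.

z = (20.86 − 20.03) / 3.17 = 0.26.

0.26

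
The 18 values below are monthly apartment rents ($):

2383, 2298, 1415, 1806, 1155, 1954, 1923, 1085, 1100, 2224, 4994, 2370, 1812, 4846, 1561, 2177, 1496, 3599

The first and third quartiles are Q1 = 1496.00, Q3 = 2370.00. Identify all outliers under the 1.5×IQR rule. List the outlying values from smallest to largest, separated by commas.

4846, 4994

IQR = Q3 − Q1 = 2370.00 − 1496.00 = 874.00.
Lower fence = Q1 − 1.5·IQR = 1496.00 − 1311.00 = 185.00.
Upper fence = Q3 + 1.5·IQR = 2370.00 + 1311.00 = 3681.00.
4846 > 3681.00 → outlier.
4994 > 3681.00 → outlier.
All remaining values lie within [185.00, 3681.00].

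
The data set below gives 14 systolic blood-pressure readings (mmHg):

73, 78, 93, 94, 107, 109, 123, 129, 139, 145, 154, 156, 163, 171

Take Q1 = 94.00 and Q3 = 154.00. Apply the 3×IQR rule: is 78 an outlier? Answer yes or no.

IQR = Q3 − Q1 = 154.00 − 94.00 = 60.00.
Lower fence = Q1 − 3·IQR = 94.00 − 180.00 = -86.00.
Upper fence = Q3 + 3·IQR = 154.00 + 180.00 = 334.00.
78 lies within [-86.00, 334.00].

no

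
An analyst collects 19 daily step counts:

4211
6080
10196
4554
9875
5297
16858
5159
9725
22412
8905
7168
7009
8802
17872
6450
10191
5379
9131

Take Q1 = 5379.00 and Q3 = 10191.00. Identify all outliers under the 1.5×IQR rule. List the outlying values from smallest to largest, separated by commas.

IQR = Q3 − Q1 = 10191.00 − 5379.00 = 4812.00.
Lower fence = Q1 − 1.5·IQR = 5379.00 − 7218.00 = -1839.00.
Upper fence = Q3 + 1.5·IQR = 10191.00 + 7218.00 = 17409.00.
17872 > 17409.00 → outlier.
22412 > 17409.00 → outlier.
All remaining values lie within [-1839.00, 17409.00].

17872, 22412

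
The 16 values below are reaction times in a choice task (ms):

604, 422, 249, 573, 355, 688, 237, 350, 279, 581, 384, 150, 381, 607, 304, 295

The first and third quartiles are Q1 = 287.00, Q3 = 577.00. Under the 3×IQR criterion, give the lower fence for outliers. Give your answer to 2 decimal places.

-583.00

IQR = Q3 − Q1 = 577.00 − 287.00 = 290.00.
Lower fence = Q1 − 3·IQR = 287.00 − 870.00 = -583.00.
Upper fence = Q3 + 3·IQR = 577.00 + 870.00 = 1447.00.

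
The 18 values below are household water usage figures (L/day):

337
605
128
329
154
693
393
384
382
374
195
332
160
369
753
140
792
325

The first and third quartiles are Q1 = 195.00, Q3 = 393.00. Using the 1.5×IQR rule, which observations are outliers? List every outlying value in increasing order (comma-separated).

693, 753, 792

IQR = Q3 − Q1 = 393.00 − 195.00 = 198.00.
Lower fence = Q1 − 1.5·IQR = 195.00 − 297.00 = -102.00.
Upper fence = Q3 + 1.5·IQR = 393.00 + 297.00 = 690.00.
693 > 690.00 → outlier.
753 > 690.00 → outlier.
792 > 690.00 → outlier.
All remaining values lie within [-102.00, 690.00].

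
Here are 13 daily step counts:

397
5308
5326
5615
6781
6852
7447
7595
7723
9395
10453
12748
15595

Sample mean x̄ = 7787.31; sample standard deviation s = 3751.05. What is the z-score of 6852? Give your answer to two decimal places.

-0.25

z = (6852 − 7787.31) / 3751.05 = -0.25.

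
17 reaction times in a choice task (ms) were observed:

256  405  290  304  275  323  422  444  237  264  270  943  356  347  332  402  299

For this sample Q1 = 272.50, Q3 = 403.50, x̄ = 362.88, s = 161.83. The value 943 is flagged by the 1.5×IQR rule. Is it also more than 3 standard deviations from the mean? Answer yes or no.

yes

z = (943 − 362.88) / 161.83 = 3.58.
|z| = 3.58 > 3.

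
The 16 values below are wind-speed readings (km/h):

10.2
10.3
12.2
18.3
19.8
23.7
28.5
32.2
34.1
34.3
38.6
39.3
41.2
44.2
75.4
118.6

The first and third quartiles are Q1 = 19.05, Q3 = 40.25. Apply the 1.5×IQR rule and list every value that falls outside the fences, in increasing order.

75.4, 118.6

IQR = Q3 − Q1 = 40.25 − 19.05 = 21.20.
Lower fence = Q1 − 1.5·IQR = 19.05 − 31.80 = -12.75.
Upper fence = Q3 + 1.5·IQR = 40.25 + 31.80 = 72.05.
75.4 > 72.05 → outlier.
118.6 > 72.05 → outlier.
All remaining values lie within [-12.75, 72.05].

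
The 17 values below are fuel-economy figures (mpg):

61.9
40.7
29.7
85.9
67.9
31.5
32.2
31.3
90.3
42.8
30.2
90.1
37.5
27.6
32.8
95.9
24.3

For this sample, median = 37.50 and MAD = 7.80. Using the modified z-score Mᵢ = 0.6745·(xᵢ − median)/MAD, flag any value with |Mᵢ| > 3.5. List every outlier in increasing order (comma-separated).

85.9, 90.1, 90.3, 95.9

|Mᵢ| > 3.5 ⇔ |xᵢ − 37.50| > 3.5·7.80/0.6745 = 40.47.
So outliers lie outside [-2.97, 77.97].
85.9: M = 4.19 → outlier.
90.1: M = 4.55 → outlier.
90.3: M = 4.57 → outlier.
95.9: M = 5.05 → outlier.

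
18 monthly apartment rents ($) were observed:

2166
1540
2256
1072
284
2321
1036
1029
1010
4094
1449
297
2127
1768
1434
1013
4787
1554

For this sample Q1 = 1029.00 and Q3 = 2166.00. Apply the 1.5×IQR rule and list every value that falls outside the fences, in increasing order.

4094, 4787

IQR = Q3 − Q1 = 2166.00 − 1029.00 = 1137.00.
Lower fence = Q1 − 1.5·IQR = 1029.00 − 1705.50 = -676.50.
Upper fence = Q3 + 1.5·IQR = 2166.00 + 1705.50 = 3871.50.
4094 > 3871.50 → outlier.
4787 > 3871.50 → outlier.
All remaining values lie within [-676.50, 3871.50].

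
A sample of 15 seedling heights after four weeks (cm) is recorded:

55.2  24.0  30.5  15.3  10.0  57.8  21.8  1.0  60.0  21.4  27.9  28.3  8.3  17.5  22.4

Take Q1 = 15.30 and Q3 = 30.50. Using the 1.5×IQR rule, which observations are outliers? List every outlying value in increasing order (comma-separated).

55.2, 57.8, 60.0

IQR = Q3 − Q1 = 30.50 − 15.30 = 15.20.
Lower fence = Q1 − 1.5·IQR = 15.30 − 22.80 = -7.50.
Upper fence = Q3 + 1.5·IQR = 30.50 + 22.80 = 53.30.
55.2 > 53.30 → outlier.
57.8 > 53.30 → outlier.
60.0 > 53.30 → outlier.
All remaining values lie within [-7.50, 53.30].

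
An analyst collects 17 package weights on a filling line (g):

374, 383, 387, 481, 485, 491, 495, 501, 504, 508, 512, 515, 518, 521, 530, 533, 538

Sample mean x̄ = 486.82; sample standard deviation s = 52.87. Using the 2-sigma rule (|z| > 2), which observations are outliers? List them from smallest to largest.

Cutoffs at x̄ ± 2s: 486.82 ± 2·52.87 = [381.08, 592.56].
374: z = -2.13, |z| > 2 → outlier.
Every other value lies within [381.08, 592.56].

374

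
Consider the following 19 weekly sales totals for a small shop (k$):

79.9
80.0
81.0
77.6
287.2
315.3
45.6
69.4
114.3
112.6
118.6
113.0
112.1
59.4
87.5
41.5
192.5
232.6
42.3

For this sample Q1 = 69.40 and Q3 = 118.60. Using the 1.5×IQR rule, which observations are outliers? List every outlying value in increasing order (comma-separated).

192.5, 232.6, 287.2, 315.3

IQR = Q3 − Q1 = 118.60 − 69.40 = 49.20.
Lower fence = Q1 − 1.5·IQR = 69.40 − 73.80 = -4.40.
Upper fence = Q3 + 1.5·IQR = 118.60 + 73.80 = 192.40.
192.5 > 192.40 → outlier.
232.6 > 192.40 → outlier.
287.2 > 192.40 → outlier.
315.3 > 192.40 → outlier.
All remaining values lie within [-4.40, 192.40].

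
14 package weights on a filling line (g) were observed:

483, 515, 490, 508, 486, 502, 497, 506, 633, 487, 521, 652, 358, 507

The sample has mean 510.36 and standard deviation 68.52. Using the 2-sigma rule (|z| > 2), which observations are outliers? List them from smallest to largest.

Cutoffs at x̄ ± 2s: 510.36 ± 2·68.52 = [373.32, 647.40].
358: z = -2.22, |z| > 2 → outlier.
652: z = 2.07, |z| > 2 → outlier.
Every other value lies within [373.32, 647.40].

358, 652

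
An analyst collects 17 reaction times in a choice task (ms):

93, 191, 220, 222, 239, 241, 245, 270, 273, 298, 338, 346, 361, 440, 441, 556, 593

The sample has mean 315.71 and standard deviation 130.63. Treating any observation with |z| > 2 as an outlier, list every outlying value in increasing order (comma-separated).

Cutoffs at x̄ ± 2s: 315.71 ± 2·130.63 = [54.45, 576.97].
593: z = 2.12, |z| > 2 → outlier.
Every other value lies within [54.45, 576.97].

593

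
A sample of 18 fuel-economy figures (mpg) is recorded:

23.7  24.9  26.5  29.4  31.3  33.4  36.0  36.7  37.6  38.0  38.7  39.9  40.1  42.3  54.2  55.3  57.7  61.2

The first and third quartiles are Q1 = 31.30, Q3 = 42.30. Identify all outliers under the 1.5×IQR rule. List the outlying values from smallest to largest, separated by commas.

IQR = Q3 − Q1 = 42.30 − 31.30 = 11.00.
Lower fence = Q1 − 1.5·IQR = 31.30 − 16.50 = 14.80.
Upper fence = Q3 + 1.5·IQR = 42.30 + 16.50 = 58.80.
61.2 > 58.80 → outlier.
All remaining values lie within [14.80, 58.80].

61.2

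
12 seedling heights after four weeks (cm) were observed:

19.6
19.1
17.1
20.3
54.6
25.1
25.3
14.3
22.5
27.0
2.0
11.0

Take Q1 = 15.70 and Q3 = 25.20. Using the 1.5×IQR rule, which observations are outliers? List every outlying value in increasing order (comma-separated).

54.6

IQR = Q3 − Q1 = 25.20 − 15.70 = 9.50.
Lower fence = Q1 − 1.5·IQR = 15.70 − 14.25 = 1.45.
Upper fence = Q3 + 1.5·IQR = 25.20 + 14.25 = 39.45.
54.6 > 39.45 → outlier.
All remaining values lie within [1.45, 39.45].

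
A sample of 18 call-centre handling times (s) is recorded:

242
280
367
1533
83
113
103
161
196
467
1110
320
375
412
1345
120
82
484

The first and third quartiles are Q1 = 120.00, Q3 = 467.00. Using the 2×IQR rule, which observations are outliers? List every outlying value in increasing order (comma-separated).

IQR = Q3 − Q1 = 467.00 − 120.00 = 347.00.
Lower fence = Q1 − 2·IQR = 120.00 − 694.00 = -574.00.
Upper fence = Q3 + 2·IQR = 467.00 + 694.00 = 1161.00.
1345 > 1161.00 → outlier.
1533 > 1161.00 → outlier.
All remaining values lie within [-574.00, 1161.00].

1345, 1533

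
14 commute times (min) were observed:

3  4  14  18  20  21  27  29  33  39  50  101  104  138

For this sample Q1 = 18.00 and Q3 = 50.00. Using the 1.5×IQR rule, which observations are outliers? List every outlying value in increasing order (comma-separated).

101, 104, 138

IQR = Q3 − Q1 = 50.00 − 18.00 = 32.00.
Lower fence = Q1 − 1.5·IQR = 18.00 − 48.00 = -30.00.
Upper fence = Q3 + 1.5·IQR = 50.00 + 48.00 = 98.00.
101 > 98.00 → outlier.
104 > 98.00 → outlier.
138 > 98.00 → outlier.
All remaining values lie within [-30.00, 98.00].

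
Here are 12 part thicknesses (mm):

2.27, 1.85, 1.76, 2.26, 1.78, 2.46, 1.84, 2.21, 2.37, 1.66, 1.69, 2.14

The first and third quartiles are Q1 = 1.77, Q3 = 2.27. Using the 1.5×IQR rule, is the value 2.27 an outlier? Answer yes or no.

IQR = Q3 − Q1 = 2.27 − 1.77 = 0.50.
Lower fence = Q1 − 1.5·IQR = 1.77 − 0.75 = 1.02.
Upper fence = Q3 + 1.5·IQR = 2.27 + 0.75 = 3.02.
2.27 lies within [1.02, 3.02].

no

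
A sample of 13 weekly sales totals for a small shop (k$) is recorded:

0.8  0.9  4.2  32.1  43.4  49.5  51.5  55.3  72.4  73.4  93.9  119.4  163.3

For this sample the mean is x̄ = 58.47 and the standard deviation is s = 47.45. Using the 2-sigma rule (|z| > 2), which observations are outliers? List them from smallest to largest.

163.3

Cutoffs at x̄ ± 2s: 58.47 ± 2·47.45 = [-36.43, 153.37].
163.3: z = 2.21, |z| > 2 → outlier.
Every other value lies within [-36.43, 153.37].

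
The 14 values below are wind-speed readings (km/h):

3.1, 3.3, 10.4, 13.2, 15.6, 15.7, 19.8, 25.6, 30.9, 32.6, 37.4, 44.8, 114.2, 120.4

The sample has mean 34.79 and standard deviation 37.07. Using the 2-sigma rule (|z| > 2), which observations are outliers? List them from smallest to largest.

Cutoffs at x̄ ± 2s: 34.79 ± 2·37.07 = [-39.35, 108.93].
114.2: z = 2.14, |z| > 2 → outlier.
120.4: z = 2.31, |z| > 2 → outlier.
Every other value lies within [-39.35, 108.93].

114.2, 120.4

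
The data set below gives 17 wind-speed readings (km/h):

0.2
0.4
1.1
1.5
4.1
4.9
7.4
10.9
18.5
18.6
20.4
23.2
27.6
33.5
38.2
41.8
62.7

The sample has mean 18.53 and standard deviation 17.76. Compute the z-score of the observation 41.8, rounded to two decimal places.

1.31

z = (41.8 − 18.53) / 17.76 = 1.31.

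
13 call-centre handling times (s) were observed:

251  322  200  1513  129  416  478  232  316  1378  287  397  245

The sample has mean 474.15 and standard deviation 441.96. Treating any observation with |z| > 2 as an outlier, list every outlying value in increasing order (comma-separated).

Cutoffs at x̄ ± 2s: 474.15 ± 2·441.96 = [-409.77, 1358.07].
1378: z = 2.05, |z| > 2 → outlier.
1513: z = 2.35, |z| > 2 → outlier.
Every other value lies within [-409.77, 1358.07].

1378, 1513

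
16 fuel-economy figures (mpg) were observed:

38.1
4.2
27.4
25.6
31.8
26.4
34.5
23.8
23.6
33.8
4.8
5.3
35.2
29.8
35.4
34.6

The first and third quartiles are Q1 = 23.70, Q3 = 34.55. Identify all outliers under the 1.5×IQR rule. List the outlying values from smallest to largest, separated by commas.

IQR = Q3 − Q1 = 34.55 − 23.70 = 10.85.
Lower fence = Q1 − 1.5·IQR = 23.70 − 16.275 = 7.425.
Upper fence = Q3 + 1.5·IQR = 34.55 + 16.275 = 50.825.
4.2 < 7.425 → outlier.
4.8 < 7.425 → outlier.
5.3 < 7.425 → outlier.
All remaining values lie within [7.425, 50.825].

4.2, 4.8, 5.3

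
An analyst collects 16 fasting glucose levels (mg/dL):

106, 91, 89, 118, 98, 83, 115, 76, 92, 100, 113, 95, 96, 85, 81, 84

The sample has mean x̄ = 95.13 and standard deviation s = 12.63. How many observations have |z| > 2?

Cutoffs: x̄ ± 2s = [69.87, 120.39].
Every value lies within the cutoffs.

0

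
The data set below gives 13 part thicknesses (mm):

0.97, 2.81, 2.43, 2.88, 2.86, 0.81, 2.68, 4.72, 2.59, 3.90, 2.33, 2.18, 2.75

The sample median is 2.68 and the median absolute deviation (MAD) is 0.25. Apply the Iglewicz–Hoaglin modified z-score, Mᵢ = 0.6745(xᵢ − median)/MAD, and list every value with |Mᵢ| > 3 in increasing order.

0.81, 0.97, 3.90, 4.72

|Mᵢ| > 3 ⇔ |xᵢ − 2.68| > 3·0.25/0.6745 = 1.11.
So outliers lie outside [1.57, 3.79].
0.81: M = -5.05 → outlier.
0.97: M = -4.61 → outlier.
3.90: M = 3.29 → outlier.
4.72: M = 5.50 → outlier.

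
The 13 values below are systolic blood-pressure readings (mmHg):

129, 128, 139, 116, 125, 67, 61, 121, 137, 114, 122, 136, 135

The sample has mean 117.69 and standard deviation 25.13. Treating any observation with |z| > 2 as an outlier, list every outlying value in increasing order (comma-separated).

61, 67

Cutoffs at x̄ ± 2s: 117.69 ± 2·25.13 = [67.43, 167.95].
61: z = -2.26, |z| > 2 → outlier.
67: z = -2.02, |z| > 2 → outlier.
Every other value lies within [67.43, 167.95].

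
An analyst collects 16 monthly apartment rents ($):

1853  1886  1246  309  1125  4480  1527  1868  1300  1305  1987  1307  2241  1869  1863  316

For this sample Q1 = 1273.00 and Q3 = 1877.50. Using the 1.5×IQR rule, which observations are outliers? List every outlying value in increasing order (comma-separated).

IQR = Q3 − Q1 = 1877.50 − 1273.00 = 604.50.
Lower fence = Q1 − 1.5·IQR = 1273.00 − 906.75 = 366.25.
Upper fence = Q3 + 1.5·IQR = 1877.50 + 906.75 = 2784.25.
309 < 366.25 → outlier.
316 < 366.25 → outlier.
4480 > 2784.25 → outlier.
All remaining values lie within [366.25, 2784.25].

309, 316, 4480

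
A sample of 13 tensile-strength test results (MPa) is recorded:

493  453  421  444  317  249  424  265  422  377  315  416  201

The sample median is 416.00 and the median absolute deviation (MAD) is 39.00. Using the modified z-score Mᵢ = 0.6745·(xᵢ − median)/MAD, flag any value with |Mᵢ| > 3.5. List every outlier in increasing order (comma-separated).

|Mᵢ| > 3.5 ⇔ |xᵢ − 416.00| > 3.5·39.00/0.6745 = 202.37.
So outliers lie outside [213.63, 618.37].
201: M = -3.72 → outlier.

201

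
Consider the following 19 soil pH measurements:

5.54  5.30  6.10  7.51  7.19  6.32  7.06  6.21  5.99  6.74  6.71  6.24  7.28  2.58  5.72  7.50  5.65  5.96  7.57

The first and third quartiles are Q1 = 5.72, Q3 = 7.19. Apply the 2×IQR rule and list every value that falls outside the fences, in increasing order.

2.58

IQR = Q3 − Q1 = 7.19 − 5.72 = 1.47.
Lower fence = Q1 − 2·IQR = 5.72 − 2.94 = 2.78.
Upper fence = Q3 + 2·IQR = 7.19 + 2.94 = 10.13.
2.58 < 2.78 → outlier.
All remaining values lie within [2.78, 10.13].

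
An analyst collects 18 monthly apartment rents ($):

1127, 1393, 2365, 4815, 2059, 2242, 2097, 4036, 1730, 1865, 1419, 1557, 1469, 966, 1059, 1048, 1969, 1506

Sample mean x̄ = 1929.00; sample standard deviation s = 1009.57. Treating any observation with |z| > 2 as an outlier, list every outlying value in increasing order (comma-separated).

Cutoffs at x̄ ± 2s: 1929.00 ± 2·1009.57 = [-90.14, 3948.14].
4036: z = 2.09, |z| > 2 → outlier.
4815: z = 2.86, |z| > 2 → outlier.
Every other value lies within [-90.14, 3948.14].

4036, 4815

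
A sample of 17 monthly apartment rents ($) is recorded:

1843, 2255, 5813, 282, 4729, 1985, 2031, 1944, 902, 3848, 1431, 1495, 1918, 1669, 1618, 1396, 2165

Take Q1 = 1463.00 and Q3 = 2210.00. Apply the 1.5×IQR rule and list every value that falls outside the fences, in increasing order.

IQR = Q3 − Q1 = 2210.00 − 1463.00 = 747.00.
Lower fence = Q1 − 1.5·IQR = 1463.00 − 1120.50 = 342.50.
Upper fence = Q3 + 1.5·IQR = 2210.00 + 1120.50 = 3330.50.
282 < 342.50 → outlier.
3848 > 3330.50 → outlier.
4729 > 3330.50 → outlier.
5813 > 3330.50 → outlier.
All remaining values lie within [342.50, 3330.50].

282, 3848, 4729, 5813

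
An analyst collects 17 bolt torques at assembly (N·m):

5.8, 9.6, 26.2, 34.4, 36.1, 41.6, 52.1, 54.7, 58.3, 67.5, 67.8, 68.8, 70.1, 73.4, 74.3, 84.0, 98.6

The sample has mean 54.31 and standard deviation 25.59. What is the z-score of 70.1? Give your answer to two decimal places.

z = (70.1 − 54.31) / 25.59 = 0.62.

0.62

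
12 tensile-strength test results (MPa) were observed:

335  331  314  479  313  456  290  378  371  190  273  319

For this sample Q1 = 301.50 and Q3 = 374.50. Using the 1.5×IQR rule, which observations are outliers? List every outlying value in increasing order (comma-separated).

190

IQR = Q3 − Q1 = 374.50 − 301.50 = 73.00.
Lower fence = Q1 − 1.5·IQR = 301.50 − 109.50 = 192.00.
Upper fence = Q3 + 1.5·IQR = 374.50 + 109.50 = 484.00.
190 < 192.00 → outlier.
All remaining values lie within [192.00, 484.00].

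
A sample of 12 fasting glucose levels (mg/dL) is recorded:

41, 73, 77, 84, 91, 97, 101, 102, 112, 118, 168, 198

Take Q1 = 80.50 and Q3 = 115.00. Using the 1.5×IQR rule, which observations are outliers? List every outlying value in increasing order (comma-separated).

IQR = Q3 − Q1 = 115.00 − 80.50 = 34.50.
Lower fence = Q1 − 1.5·IQR = 80.50 − 51.75 = 28.75.
Upper fence = Q3 + 1.5·IQR = 115.00 + 51.75 = 166.75.
168 > 166.75 → outlier.
198 > 166.75 → outlier.
All remaining values lie within [28.75, 166.75].

168, 198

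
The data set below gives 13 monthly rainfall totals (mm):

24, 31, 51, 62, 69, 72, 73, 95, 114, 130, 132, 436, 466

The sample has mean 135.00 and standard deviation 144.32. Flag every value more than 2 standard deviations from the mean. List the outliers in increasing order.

436, 466

Cutoffs at x̄ ± 2s: 135.00 ± 2·144.32 = [-153.64, 423.64].
436: z = 2.09, |z| > 2 → outlier.
466: z = 2.29, |z| > 2 → outlier.
Every other value lies within [-153.64, 423.64].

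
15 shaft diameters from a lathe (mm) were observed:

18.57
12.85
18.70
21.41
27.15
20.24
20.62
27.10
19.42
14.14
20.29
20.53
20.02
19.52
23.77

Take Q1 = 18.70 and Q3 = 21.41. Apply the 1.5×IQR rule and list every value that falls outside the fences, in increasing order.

12.85, 14.14, 27.10, 27.15

IQR = Q3 − Q1 = 21.41 − 18.70 = 2.71.
Lower fence = Q1 − 1.5·IQR = 18.70 − 4.065 = 14.635.
Upper fence = Q3 + 1.5·IQR = 21.41 + 4.065 = 25.475.
12.85 < 14.635 → outlier.
14.14 < 14.635 → outlier.
27.10 > 25.475 → outlier.
27.15 > 25.475 → outlier.
All remaining values lie within [14.635, 25.475].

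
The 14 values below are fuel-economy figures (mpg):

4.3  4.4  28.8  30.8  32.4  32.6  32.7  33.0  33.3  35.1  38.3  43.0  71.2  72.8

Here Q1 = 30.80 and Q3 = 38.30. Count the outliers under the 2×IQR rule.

IQR = 7.50; fences at 30.80 − 15.00 = 15.80 and 38.30 + 15.00 = 53.30.
Outside the cutoffs: 4.3, 4.4, 71.2, 72.8.

4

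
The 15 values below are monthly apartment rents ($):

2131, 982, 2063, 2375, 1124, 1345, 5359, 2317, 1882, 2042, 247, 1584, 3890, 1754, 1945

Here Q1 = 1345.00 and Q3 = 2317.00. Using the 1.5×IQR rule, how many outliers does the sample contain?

2

IQR = 972.00; fences at 1345.00 − 1458.00 = -113.00 and 2317.00 + 1458.00 = 3775.00.
Outside the cutoffs: 3890, 5359.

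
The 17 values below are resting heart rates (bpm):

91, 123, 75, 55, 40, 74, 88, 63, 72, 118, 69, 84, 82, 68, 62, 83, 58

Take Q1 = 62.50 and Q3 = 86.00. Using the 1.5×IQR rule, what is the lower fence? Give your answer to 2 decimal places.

IQR = Q3 − Q1 = 86.00 − 62.50 = 23.50.
Lower fence = Q1 − 1.5·IQR = 62.50 − 35.25 = 27.25.
Upper fence = Q3 + 1.5·IQR = 86.00 + 35.25 = 121.25.

27.25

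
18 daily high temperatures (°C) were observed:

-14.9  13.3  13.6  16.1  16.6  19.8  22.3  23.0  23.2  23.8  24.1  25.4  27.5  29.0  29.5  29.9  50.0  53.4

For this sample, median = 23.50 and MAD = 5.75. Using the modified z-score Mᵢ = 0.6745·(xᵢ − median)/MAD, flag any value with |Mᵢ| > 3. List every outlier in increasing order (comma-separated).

-14.9, 50.0, 53.4

|Mᵢ| > 3 ⇔ |xᵢ − 23.50| > 3·5.75/0.6745 = 25.57.
So outliers lie outside [-2.07, 49.07].
-14.9: M = -4.50 → outlier.
50.0: M = 3.11 → outlier.
53.4: M = 3.51 → outlier.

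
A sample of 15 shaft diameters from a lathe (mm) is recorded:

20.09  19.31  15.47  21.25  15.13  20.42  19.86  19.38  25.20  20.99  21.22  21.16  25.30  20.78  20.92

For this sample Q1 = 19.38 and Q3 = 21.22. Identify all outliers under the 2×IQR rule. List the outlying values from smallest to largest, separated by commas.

IQR = Q3 − Q1 = 21.22 − 19.38 = 1.84.
Lower fence = Q1 − 2·IQR = 19.38 − 3.68 = 15.70.
Upper fence = Q3 + 2·IQR = 21.22 + 3.68 = 24.90.
15.13 < 15.70 → outlier.
15.47 < 15.70 → outlier.
25.20 > 24.90 → outlier.
25.30 > 24.90 → outlier.
All remaining values lie within [15.70, 24.90].

15.13, 15.47, 25.20, 25.30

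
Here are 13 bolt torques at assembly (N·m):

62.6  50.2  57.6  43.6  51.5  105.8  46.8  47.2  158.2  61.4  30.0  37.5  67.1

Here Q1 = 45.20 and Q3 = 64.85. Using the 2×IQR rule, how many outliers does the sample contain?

2

IQR = 19.65; fences at 45.20 − 39.30 = 5.90 and 64.85 + 39.30 = 104.15.
Outside the cutoffs: 105.8, 158.2.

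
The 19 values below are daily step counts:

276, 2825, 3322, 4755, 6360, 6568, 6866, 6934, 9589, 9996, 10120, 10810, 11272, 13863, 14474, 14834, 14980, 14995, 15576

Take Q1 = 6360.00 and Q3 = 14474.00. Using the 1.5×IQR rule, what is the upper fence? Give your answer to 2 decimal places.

26645.00

IQR = Q3 − Q1 = 14474.00 − 6360.00 = 8114.00.
Lower fence = Q1 − 1.5·IQR = 6360.00 − 12171.00 = -5811.00.
Upper fence = Q3 + 1.5·IQR = 14474.00 + 12171.00 = 26645.00.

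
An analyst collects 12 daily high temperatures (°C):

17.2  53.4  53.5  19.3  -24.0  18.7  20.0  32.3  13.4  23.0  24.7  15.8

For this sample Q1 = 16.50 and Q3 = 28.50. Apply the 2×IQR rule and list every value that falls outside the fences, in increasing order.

-24.0, 53.4, 53.5

IQR = Q3 − Q1 = 28.50 − 16.50 = 12.00.
Lower fence = Q1 − 2·IQR = 16.50 − 24.00 = -7.50.
Upper fence = Q3 + 2·IQR = 28.50 + 24.00 = 52.50.
-24.0 < -7.50 → outlier.
53.4 > 52.50 → outlier.
53.5 > 52.50 → outlier.
All remaining values lie within [-7.50, 52.50].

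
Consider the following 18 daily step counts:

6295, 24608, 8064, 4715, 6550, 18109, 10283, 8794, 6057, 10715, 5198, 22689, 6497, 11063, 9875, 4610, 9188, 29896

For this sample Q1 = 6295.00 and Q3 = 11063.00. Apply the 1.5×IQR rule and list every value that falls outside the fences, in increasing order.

22689, 24608, 29896

IQR = Q3 − Q1 = 11063.00 − 6295.00 = 4768.00.
Lower fence = Q1 − 1.5·IQR = 6295.00 − 7152.00 = -857.00.
Upper fence = Q3 + 1.5·IQR = 11063.00 + 7152.00 = 18215.00.
22689 > 18215.00 → outlier.
24608 > 18215.00 → outlier.
29896 > 18215.00 → outlier.
All remaining values lie within [-857.00, 18215.00].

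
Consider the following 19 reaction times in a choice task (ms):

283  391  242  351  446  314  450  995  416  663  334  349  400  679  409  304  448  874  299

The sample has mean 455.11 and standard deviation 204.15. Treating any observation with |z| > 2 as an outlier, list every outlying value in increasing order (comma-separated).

Cutoffs at x̄ ± 2s: 455.11 ± 2·204.15 = [46.81, 863.41].
874: z = 2.05, |z| > 2 → outlier.
995: z = 2.64, |z| > 2 → outlier.
Every other value lies within [46.81, 863.41].

874, 995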